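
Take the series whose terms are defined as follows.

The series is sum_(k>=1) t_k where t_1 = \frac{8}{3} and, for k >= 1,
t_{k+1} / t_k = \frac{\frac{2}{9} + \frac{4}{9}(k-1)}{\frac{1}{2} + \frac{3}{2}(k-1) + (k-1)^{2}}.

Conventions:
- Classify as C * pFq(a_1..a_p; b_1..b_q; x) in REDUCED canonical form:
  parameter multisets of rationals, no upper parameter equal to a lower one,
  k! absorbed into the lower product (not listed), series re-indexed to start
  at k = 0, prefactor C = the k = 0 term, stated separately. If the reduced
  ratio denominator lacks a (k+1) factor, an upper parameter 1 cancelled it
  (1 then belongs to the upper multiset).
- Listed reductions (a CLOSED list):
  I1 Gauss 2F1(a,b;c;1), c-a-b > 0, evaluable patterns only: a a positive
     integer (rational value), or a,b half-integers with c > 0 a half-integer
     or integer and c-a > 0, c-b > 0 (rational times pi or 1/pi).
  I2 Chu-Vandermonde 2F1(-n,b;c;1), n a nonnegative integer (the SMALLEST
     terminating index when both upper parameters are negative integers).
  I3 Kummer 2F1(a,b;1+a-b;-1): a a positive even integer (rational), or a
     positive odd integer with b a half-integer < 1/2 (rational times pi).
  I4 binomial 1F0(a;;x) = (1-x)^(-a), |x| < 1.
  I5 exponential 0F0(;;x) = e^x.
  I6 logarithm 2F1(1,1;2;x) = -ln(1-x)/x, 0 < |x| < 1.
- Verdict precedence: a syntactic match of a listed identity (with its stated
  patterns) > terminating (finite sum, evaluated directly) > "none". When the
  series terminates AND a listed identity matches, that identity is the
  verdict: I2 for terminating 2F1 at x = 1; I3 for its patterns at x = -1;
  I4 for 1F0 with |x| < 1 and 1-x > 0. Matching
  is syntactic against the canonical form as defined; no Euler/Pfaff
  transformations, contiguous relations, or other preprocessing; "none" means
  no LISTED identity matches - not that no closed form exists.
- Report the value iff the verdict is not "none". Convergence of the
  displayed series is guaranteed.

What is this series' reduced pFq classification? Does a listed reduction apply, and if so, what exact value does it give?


First insight: from the first term \frac{8}{3}: the expanded ratio factors over Q; C = 8/3, roots give parameters.
Step ratio: r(k) = \frac{4}{9} * 1 / [(k+1)] - rational in k. x = \frac{4}{9}; t_0 = \frac{8}{3}; negate the roots.

Canonical form: C = \frac{8}{3} times 0F0 with upper {-}, lower {-}, x = \frac{4}{9}. Verdict: the exponential series (I5) fires (the 0F0 exponential series at x = \frac{4}{9}). Sum: \frac{8}{3} \cdot e^{\frac{4}{9}}.


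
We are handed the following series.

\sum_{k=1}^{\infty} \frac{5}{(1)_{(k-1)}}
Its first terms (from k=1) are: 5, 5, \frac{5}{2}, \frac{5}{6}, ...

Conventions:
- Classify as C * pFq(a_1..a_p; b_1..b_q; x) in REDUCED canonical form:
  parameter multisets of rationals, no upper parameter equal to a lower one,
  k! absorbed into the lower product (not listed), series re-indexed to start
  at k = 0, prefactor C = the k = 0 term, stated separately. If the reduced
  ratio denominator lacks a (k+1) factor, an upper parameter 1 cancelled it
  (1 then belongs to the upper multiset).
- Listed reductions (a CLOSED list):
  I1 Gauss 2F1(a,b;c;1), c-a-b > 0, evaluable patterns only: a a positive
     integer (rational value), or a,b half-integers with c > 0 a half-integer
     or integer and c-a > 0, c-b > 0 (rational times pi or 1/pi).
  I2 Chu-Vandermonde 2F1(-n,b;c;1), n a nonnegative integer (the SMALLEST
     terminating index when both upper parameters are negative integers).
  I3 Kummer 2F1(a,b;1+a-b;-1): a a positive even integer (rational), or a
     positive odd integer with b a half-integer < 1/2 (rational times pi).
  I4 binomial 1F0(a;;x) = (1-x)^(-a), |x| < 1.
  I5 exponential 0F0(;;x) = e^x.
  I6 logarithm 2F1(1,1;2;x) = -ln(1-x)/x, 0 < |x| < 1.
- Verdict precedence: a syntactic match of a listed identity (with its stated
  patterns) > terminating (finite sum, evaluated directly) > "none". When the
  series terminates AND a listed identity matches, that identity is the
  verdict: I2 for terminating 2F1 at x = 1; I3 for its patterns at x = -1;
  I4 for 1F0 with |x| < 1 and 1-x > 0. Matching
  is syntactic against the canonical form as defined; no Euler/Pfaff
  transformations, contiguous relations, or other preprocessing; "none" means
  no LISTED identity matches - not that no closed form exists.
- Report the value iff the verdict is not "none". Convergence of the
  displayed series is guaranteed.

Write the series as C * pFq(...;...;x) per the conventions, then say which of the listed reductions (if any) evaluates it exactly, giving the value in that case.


With C = 5: the canonical form is 0F0(-; -; 1). Verdict: the exponential series (I5) matches (the 0F0 exponential series at x = 1). Value: 5 \cdot e^{1}.

The tell: x = 1 and (1)_k (prefactor 5) is k! itself.
Ratio: r(k) = 1 * 1 / [(k+1)] - rational; roots negated = parameters, x = 1, C = 5.


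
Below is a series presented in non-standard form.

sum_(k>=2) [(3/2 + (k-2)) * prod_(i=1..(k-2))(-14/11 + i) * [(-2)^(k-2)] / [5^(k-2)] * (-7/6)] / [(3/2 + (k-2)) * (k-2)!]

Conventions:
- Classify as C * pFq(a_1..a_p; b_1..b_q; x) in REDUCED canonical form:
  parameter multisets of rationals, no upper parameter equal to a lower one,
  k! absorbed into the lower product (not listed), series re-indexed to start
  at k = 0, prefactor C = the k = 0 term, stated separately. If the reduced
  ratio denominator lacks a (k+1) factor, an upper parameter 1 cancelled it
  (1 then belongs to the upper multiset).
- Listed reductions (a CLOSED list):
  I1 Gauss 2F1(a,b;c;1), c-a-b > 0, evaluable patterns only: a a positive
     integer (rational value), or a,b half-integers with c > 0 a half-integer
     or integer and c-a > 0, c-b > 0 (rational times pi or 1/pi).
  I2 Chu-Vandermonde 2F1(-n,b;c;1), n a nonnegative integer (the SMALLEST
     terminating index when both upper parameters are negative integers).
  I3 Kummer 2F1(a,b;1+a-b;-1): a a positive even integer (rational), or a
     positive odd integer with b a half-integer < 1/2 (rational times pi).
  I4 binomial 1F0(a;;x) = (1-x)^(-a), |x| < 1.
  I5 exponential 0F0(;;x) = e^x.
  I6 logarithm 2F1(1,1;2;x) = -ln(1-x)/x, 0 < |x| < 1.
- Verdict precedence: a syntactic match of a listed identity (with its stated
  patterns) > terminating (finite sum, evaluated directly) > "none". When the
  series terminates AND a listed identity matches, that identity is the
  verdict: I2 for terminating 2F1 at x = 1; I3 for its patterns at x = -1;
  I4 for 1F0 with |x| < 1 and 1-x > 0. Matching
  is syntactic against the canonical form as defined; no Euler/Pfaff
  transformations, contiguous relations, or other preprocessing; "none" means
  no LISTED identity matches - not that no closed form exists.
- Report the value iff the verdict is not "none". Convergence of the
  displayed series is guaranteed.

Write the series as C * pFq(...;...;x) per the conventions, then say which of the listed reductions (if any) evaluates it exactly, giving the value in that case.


The series (x = -2/5) is 1F0: upper {-3/11}, lower {-}, prefactor -7/6. Verdict (x = -2/5): the I4 binomial reduction applies (the 1F0 binomial series: exponent 3/11, x = -2/5). Exact value: (-7/6) * (7/5)^(3/11).

The tell: from the first term -7/6: the running product (C = -7/6) telescopes to a rising factorial.
Consecutive-term ratio: r(k) = (-2/5) * (k-3/11) / [(k+1)] - rational; roots negated = parameters, x = (-2/5), C = -7/6.


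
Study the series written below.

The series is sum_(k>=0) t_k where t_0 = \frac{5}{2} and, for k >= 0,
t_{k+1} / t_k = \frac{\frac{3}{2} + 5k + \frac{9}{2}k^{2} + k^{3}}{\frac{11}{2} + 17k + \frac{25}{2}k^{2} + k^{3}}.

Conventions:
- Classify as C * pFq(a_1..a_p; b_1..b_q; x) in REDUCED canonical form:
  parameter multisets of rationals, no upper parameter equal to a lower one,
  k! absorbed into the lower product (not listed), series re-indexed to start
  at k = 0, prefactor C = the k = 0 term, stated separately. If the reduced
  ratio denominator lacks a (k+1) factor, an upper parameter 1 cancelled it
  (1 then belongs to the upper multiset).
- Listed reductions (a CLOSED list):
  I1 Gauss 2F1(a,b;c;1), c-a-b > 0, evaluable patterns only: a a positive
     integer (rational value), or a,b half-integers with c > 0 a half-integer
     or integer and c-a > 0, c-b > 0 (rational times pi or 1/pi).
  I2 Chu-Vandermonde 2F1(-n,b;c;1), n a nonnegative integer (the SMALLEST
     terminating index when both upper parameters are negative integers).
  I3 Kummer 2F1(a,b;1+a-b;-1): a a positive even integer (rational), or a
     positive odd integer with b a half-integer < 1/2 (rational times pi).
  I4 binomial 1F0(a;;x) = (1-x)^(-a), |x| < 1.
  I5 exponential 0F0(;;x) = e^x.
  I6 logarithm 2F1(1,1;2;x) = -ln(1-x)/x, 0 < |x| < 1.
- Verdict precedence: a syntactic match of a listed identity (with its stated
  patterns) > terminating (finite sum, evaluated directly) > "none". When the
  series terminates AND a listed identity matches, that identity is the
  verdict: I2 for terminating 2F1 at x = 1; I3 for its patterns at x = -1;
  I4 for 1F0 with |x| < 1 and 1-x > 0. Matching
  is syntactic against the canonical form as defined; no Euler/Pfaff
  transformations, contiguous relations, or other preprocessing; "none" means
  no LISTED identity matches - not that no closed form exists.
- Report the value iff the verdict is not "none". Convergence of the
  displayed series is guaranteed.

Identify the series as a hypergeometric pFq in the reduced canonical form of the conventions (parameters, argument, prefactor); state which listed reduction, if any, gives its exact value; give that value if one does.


Prefactor \frac{5}{2}, argument 1: 2F1 with upper {1, 3} over lower {11}. Verdict: the Gauss summation I1 applies (x = 1: the Gamma ratio telescopes since c-a-b = 7 > 0 and a = 1 in Z>0). Hence: \frac{25}{7}.

Key step: t_0 = \frac{5}{2} here, and roots of the ratio polynomials (C = 5/2, x = 1) are the negated parameters.
Step ratio: r(k) = 1 * (k+1) (k+3) / [(k+11) (k+1)] - rational in k, leading ratio 1; with t_0 = \frac{5}{2}, classification follows.


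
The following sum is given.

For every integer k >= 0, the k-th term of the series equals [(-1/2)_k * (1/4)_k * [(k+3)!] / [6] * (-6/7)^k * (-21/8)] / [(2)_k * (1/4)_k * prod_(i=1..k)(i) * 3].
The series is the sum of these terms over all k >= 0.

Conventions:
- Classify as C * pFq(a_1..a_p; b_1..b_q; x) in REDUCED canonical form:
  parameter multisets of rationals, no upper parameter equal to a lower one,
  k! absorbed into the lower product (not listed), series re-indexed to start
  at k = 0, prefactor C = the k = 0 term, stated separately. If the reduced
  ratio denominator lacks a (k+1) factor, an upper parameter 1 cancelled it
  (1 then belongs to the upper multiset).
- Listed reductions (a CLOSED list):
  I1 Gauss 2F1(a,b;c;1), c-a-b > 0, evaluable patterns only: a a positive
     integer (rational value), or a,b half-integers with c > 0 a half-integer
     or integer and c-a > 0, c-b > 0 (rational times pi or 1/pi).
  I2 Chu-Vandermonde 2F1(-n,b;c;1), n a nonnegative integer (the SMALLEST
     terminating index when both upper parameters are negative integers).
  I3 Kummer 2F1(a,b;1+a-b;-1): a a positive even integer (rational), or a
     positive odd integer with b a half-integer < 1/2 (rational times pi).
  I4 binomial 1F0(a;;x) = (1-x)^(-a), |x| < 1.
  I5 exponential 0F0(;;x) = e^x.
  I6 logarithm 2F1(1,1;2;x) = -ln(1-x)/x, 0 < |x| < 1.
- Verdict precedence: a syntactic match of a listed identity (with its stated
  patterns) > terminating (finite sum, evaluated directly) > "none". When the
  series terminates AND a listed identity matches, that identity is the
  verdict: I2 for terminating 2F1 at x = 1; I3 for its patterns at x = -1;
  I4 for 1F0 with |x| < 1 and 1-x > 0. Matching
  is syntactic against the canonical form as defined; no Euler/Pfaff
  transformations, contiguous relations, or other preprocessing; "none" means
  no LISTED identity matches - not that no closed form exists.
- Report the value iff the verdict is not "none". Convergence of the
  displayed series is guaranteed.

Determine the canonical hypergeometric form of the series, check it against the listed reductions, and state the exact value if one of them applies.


The series (x = -6/7) is 2F1: upper {-1/2, 4}, lower {2}, prefactor -7/8. Verdict: no listed reduction: x = -6/7 and upper {-1/2, 4} fail every I1-I6 pattern.

The tell: from the first term -7/8: the constant factors (C = -7/8, x = -6/7) combine into one prefactor.
Consecutive-term ratio: r(k) = (-6/7) * (k-1/2) (k+4) / [(k+2) (k+1)] - rational in k. x = (-6/7); t_0 = -7/8; negate the roots.


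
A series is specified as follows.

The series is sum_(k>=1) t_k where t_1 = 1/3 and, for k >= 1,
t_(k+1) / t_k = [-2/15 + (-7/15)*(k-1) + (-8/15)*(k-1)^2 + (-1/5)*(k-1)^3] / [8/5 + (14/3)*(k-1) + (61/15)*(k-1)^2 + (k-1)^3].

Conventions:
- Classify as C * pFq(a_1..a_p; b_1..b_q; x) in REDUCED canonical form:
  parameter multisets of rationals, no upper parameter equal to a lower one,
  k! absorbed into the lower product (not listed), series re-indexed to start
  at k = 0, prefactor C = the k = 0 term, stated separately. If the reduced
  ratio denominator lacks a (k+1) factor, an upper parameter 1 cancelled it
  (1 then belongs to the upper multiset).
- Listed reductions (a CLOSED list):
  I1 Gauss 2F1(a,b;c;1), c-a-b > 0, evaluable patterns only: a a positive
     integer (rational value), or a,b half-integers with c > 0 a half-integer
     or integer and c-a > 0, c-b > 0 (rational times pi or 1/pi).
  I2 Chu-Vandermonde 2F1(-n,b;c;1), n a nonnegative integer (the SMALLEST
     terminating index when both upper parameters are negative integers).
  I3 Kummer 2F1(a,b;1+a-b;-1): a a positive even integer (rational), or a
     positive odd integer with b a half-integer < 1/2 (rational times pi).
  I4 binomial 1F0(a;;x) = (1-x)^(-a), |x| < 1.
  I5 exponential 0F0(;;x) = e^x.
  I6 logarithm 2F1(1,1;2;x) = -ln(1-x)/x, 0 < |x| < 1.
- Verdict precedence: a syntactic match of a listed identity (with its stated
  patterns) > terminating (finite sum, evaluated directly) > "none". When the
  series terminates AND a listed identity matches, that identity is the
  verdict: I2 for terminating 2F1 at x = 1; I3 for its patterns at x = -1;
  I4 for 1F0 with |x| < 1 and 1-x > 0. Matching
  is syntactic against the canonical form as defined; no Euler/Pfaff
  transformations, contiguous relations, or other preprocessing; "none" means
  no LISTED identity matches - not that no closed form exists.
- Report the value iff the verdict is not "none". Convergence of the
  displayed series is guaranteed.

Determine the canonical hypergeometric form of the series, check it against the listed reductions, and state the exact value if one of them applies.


The tell: t_0 being 1/3, the ratio is unreduced: k + 2/3 divides both sides (C = 1/3, x = -1/5).
Ratio: r(k) = (-1/5) * (k+1) (k+1) / [(k+12/5) (k+1)] - rational in k. x = (-1/5); t_0 = 1/3; negate the roots.

With C = 1/3: the canonical form is 2F1(1, 1; 12/5; -1/5). Verdict: none. Every listed pattern misses the 2F1 form at -1/5, upper {1, 1}.


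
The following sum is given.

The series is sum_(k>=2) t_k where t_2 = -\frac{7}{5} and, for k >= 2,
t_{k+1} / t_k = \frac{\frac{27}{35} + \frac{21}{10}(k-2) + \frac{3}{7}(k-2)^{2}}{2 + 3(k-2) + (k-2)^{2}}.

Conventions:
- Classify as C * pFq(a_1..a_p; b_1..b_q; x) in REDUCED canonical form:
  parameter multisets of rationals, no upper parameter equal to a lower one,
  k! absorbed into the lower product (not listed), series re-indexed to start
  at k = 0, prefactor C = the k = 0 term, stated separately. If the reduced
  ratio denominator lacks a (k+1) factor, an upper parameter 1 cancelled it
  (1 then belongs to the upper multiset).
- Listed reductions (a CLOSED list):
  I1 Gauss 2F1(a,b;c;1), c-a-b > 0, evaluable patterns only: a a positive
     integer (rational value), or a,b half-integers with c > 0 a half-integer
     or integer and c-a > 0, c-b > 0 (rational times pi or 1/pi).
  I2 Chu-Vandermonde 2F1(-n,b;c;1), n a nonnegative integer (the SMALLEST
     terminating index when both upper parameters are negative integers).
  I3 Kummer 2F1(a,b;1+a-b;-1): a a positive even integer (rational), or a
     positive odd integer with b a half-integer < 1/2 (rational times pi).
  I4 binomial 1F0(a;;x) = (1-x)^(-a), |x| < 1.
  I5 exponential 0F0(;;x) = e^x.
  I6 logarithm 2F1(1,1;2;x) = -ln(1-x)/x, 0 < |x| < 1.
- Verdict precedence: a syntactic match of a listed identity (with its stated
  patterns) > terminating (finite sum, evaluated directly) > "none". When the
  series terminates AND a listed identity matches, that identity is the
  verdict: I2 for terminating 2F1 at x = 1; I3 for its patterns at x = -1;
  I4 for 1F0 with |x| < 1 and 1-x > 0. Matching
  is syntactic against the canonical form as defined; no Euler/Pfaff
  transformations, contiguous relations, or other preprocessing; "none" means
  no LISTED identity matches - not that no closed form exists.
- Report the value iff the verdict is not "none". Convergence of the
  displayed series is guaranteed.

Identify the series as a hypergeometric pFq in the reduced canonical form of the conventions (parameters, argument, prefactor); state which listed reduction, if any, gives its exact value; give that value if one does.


Canonical form: C = -\frac{7}{5} times 2F1 with upper {\frac{2}{5}, \frac{9}{2}}, lower {2}, x = \frac{3}{7}. Verdict: none - at argument \frac{3}{7} the multisets {\frac{2}{5}, \frac{9}{2}} ; {2} match no listed identity.

The tell: from the first term -\frac{7}{5}: the expanded ratio factors over Q; C = -7/5, roots give parameters.
Consecutive-term ratio: r(k) = \frac{3}{7} * (k+\frac{2}{5}) (k+\frac{9}{2}) / [(k+2) (k+1)] ; factor over Q: parameters, x = \frac{3}{7}, and C = -\frac{7}{5}.


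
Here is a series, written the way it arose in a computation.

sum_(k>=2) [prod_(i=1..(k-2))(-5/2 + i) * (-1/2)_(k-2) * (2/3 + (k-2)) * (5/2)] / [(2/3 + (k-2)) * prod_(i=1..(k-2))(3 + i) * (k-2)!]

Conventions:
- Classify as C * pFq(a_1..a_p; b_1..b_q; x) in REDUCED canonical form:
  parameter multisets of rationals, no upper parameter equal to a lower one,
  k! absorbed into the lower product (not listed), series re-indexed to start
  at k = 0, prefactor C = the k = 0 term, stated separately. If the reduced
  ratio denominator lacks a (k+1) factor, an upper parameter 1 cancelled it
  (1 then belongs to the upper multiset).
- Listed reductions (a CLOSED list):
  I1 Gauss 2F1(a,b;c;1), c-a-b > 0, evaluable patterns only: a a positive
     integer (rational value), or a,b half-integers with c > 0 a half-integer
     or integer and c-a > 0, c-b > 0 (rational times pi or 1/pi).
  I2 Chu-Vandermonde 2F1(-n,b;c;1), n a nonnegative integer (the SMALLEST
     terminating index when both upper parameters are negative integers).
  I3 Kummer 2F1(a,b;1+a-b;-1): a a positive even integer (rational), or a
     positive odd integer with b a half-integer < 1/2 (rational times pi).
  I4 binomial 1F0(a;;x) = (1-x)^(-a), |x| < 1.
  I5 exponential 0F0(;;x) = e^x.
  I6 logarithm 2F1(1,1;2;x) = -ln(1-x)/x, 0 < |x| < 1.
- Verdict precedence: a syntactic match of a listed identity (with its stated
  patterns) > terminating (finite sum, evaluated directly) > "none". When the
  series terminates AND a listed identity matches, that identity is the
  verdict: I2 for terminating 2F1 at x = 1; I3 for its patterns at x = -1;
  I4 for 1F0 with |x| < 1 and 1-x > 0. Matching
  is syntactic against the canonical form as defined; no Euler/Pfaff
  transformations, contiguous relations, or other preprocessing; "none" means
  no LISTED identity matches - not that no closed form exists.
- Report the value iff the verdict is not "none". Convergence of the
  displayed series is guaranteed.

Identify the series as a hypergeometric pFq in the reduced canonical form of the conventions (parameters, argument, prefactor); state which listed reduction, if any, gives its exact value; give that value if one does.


With C = 5/2: the canonical form is 2F1(-3/2, -1/2; 4; 1). Verdict at x = 1: Gauss's theorem I1 (half-integer case) matches (x = 1; upper {-3/2, -1/2} half-integers, c = 4 in the evaluable pattern). Its exact value is (4096/441) / pi.

Key observation: x = 1 and the running product (C = 5/2, x = 1) telescopes to a rising factorial.
Adjacent-term ratio: r(k) = 1 * (k-3/2) (k-1/2) / [(k+4) (k+1)] - rational; roots negated = parameters, x = 1, C = 5/2.


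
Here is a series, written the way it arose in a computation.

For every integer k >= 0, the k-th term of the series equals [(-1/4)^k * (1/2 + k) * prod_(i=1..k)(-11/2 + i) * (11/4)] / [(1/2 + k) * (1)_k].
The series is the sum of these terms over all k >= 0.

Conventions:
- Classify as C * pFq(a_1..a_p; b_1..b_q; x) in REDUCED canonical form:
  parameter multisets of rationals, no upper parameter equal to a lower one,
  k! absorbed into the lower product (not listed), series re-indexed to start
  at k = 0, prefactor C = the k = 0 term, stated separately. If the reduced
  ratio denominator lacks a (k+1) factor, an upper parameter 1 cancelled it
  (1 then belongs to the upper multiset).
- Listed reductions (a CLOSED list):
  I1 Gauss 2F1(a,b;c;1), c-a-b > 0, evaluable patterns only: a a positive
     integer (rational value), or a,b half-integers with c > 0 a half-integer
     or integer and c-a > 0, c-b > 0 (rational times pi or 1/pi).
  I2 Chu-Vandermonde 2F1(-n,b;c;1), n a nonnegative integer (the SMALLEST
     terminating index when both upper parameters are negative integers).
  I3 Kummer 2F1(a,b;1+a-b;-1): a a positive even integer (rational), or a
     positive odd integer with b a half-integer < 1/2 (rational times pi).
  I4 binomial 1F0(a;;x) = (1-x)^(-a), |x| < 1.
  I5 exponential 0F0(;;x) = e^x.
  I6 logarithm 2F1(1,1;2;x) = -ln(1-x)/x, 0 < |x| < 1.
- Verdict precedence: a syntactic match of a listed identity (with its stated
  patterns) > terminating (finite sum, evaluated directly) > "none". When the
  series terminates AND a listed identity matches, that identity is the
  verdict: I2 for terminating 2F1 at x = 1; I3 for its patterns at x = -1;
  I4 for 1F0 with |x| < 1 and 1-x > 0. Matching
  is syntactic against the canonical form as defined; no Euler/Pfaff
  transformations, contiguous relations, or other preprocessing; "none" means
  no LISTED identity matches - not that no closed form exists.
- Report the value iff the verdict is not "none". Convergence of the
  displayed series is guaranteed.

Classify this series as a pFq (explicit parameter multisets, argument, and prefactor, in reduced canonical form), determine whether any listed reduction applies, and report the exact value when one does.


This is 11/4 * 1F0(-9/2; -; -1/4) in reduced canonical form. Verdict: binomial (I4) matches (the 1F0 binomial series: exponent 9/2, x = -1/4). Value: (11/4) * (5/4)^(9/2).

The tell: with t_0 = 11/4, (1)_k (C = 11/4, x = -1/4) is k! itself.
Ratio: r(k) = (-1/4) * (k-9/2) / [(k+1)] ; factor over Q: parameters, x = (-1/4), and C = 11/4.


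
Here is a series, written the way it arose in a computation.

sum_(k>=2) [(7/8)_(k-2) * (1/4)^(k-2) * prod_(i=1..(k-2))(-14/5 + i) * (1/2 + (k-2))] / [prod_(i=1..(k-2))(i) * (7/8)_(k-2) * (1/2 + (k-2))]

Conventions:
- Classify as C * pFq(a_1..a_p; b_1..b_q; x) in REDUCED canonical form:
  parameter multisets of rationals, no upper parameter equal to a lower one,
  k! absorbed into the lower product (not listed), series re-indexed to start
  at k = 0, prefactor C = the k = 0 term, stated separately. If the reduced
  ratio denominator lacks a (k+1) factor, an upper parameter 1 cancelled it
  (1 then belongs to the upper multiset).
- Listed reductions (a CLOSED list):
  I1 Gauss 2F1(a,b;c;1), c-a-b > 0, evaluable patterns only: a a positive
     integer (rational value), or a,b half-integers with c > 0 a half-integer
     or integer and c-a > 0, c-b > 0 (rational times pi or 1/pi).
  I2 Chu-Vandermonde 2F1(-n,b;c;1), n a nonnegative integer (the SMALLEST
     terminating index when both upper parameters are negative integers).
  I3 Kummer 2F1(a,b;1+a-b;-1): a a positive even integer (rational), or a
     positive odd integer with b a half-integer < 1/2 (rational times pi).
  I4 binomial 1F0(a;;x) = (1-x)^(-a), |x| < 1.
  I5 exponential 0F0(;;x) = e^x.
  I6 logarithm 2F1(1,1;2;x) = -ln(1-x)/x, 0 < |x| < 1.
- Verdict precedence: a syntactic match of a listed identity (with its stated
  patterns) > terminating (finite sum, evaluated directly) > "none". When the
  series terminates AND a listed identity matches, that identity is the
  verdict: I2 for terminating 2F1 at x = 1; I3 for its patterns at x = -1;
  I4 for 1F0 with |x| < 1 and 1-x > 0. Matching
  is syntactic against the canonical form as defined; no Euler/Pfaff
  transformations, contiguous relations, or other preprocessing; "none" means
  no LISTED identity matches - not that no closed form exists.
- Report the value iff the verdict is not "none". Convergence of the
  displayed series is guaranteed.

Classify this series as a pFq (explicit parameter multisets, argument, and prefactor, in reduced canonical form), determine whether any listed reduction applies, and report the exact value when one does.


At argument 1/4: a 1F0 with upper {-9/5}, lower {-}, scaled by C = 1. Verdict (x = 1/4): the I4 binomial reduction applies (the 1F0 binomial series: exponent 9/5, x = 1/4). Sum: (3/4)^(9/5).

Key step: t_0 = 1 here, and the product of the first k integers (C = 1, x = 1/4) is k!.
Consecutive-term ratio: r(k) = (1/4) * (k-9/5) / [(k+1)] - rational in k. x = (1/4); t_0 = 1; negate the roots.


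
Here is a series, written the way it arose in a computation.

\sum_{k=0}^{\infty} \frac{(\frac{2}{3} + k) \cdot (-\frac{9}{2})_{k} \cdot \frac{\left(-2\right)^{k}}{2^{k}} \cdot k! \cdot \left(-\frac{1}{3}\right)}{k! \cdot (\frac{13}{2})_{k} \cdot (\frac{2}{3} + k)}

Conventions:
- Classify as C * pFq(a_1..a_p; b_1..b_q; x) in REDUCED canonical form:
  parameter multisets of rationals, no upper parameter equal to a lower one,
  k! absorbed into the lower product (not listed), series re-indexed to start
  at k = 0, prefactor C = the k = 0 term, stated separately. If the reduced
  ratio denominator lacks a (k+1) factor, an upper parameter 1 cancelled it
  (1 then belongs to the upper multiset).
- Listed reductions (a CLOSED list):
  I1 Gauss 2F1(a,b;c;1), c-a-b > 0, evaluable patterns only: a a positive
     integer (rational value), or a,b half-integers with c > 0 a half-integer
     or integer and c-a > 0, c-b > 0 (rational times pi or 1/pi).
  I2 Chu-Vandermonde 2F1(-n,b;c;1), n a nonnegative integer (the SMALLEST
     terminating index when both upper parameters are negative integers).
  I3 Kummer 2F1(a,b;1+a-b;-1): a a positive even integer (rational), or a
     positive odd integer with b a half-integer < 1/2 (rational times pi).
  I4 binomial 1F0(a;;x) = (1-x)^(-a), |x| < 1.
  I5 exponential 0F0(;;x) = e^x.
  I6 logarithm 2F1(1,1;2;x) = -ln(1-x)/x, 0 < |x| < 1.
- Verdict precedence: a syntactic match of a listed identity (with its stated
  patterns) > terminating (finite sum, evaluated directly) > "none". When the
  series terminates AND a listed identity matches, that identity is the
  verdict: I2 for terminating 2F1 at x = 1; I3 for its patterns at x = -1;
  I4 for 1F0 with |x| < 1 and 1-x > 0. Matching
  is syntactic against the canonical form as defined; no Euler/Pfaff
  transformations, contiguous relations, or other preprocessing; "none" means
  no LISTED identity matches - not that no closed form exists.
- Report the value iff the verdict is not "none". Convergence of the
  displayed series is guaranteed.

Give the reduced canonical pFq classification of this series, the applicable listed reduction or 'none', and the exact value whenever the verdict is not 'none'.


This is -\frac{1}{3} * 2F1(-\frac{9}{2}, 1; \frac{13}{2}; -1) in reduced canonical form. Verdict: the Kummer evaluation I3 matches (x = -1; c = \frac{13}{2} equals 1+a-b for upper {-\frac{9}{2}, 1}: listed pattern). Its exact value is \left(-\frac{231}{1024}\right) \cdot \pi.

Structural cue: x = -1 and striking the common factor k + 2/3 reduces the term (prefactor -1/3).
Step ratio: r(k) = -1 * (k-\frac{9}{2}) (k+1) / [(k+\frac{13}{2}) (k+1)] ; factor over Q: parameters, x = -1, and C = -\frac{1}{3}.


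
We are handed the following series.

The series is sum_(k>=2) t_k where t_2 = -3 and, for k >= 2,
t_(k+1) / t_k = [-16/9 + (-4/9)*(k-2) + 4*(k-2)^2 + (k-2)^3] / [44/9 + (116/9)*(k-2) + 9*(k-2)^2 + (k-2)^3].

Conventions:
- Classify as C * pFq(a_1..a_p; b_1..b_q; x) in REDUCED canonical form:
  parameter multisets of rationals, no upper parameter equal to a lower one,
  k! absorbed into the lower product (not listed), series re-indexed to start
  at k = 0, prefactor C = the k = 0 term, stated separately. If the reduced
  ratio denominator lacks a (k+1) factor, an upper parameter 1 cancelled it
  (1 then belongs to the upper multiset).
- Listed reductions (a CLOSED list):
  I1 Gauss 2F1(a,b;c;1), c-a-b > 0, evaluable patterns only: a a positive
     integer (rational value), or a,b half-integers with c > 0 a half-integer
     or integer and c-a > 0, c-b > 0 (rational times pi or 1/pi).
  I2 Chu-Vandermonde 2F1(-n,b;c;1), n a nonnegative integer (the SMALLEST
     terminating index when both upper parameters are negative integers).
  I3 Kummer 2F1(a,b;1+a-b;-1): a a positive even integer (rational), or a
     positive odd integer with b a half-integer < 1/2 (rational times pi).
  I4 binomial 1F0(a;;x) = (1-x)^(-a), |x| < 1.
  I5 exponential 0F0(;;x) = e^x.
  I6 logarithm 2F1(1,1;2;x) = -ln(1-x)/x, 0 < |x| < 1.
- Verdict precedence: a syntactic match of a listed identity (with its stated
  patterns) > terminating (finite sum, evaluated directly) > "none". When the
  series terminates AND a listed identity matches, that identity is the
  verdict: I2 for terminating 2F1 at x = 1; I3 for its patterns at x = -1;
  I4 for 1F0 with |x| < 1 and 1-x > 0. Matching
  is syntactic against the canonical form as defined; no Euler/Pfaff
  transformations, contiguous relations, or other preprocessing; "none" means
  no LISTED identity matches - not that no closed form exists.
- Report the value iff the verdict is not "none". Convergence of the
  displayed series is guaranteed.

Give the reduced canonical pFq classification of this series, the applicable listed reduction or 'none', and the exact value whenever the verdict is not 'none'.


Key step: t_0 = -3 here, and the expanded ratio factors over Q; C = -3, roots give parameters.
Ratio: r(k) = 1 * (k-2/3) (k+4) / [(k+22/3) (k+1)] - rational in k, leading ratio 1; with t_0 = -3, classification follows.

This is -3 * 2F1(-2/3, 4; 22/3; 1) in reduced canonical form. Verdict (x = 1): Gauss (I1, integer-parameter pattern) applies (x = 1: the Gamma ratio telescopes since c-a-b = 4 > 0 and a = 4 in Z>0). Exact value: -988/567.


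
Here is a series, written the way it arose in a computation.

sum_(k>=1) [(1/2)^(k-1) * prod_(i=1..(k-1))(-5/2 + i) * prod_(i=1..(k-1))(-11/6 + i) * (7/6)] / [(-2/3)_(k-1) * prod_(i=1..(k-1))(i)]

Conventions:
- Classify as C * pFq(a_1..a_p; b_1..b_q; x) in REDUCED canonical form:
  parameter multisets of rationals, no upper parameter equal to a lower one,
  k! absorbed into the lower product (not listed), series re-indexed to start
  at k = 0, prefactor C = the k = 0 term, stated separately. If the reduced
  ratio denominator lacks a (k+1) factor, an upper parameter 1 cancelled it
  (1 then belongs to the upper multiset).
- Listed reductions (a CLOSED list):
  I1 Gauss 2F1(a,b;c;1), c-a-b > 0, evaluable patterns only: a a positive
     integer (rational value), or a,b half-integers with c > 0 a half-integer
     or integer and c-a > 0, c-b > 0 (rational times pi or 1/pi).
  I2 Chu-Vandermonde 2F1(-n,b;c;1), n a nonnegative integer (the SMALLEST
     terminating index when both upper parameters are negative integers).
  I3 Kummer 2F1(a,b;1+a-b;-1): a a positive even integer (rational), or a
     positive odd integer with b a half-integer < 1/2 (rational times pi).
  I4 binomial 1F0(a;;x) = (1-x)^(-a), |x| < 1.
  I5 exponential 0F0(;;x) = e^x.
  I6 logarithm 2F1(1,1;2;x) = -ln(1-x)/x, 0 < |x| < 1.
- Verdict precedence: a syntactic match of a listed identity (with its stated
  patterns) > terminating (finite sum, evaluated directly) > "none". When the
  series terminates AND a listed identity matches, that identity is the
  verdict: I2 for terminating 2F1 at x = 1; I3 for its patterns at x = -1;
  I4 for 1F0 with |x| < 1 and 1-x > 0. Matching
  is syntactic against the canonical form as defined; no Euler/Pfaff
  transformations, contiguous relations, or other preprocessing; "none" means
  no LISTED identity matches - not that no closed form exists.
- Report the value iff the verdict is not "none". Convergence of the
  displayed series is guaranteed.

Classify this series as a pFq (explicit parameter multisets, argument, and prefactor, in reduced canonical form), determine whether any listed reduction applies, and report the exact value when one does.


x = 1/2 here; the reduced form reads 2F1, upper {-3/2, -5/6}, lower {-2/3}, C = 7/6. Verdict: no listed reduction: x = 1/2 and upper {-3/2, -5/6} fail every I1-I6 pattern.

Key observation: t_0 = 7/6 here, and the product of the first k integers (C = 7/6) is k!.
Term ratio: r(k) = (1/2) * (k-3/2) (k-5/6) / [(k-2/3) (k+1)] - rational in k. x = (1/2); t_0 = 7/6; negate the roots.


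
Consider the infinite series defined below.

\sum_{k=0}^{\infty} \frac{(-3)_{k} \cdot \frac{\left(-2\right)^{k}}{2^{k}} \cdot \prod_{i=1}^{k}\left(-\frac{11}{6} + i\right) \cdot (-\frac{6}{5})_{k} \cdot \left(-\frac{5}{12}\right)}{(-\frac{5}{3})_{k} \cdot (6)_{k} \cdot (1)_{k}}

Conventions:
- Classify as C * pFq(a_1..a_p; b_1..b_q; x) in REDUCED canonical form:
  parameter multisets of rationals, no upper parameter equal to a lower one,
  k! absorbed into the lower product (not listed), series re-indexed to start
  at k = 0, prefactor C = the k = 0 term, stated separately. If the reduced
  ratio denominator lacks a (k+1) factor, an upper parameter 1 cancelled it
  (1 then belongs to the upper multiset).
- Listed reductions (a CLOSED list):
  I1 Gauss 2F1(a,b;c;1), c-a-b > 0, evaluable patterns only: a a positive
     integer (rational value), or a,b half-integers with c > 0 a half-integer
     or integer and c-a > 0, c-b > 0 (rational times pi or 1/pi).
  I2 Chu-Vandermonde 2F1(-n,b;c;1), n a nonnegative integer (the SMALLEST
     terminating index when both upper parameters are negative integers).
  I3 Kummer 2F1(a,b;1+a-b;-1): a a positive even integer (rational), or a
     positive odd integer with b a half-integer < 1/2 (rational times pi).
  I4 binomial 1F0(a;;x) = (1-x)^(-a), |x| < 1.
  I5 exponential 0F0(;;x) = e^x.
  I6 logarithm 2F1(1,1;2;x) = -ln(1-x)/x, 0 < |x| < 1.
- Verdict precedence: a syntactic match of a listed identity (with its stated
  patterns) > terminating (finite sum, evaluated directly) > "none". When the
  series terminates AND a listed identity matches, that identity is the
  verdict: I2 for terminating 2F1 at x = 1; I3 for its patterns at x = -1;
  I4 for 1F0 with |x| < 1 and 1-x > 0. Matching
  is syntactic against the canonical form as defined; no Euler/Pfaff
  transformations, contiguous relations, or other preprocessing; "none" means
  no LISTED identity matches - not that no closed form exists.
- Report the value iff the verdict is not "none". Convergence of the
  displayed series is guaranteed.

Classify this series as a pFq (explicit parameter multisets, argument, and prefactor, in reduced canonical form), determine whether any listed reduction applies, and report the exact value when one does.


Canonical form: C = -\frac{5}{12} times 3F2 with upper {-3, -\frac{6}{5}, -\frac{5}{6}}, lower {-\frac{5}{3}, 6}, x = -1. Verdict: terminating. With -3 upstairs the series is a 4-term polynomial sum; evaluated term by term. Exact value: -\frac{6511}{22400}.

Key observation: t_0 = -\frac{5}{12} here, and the two k-th powers (C = -5/12) combine into one argument.
Ratio: r(k) = -1 * (k-3) (k-\frac{6}{5}) (k-\frac{5}{6}) / [(k-\frac{5}{3}) (k+6) (k+1)] - rational; roots negated = parameters, x = -1, C = -\frac{5}{12}.


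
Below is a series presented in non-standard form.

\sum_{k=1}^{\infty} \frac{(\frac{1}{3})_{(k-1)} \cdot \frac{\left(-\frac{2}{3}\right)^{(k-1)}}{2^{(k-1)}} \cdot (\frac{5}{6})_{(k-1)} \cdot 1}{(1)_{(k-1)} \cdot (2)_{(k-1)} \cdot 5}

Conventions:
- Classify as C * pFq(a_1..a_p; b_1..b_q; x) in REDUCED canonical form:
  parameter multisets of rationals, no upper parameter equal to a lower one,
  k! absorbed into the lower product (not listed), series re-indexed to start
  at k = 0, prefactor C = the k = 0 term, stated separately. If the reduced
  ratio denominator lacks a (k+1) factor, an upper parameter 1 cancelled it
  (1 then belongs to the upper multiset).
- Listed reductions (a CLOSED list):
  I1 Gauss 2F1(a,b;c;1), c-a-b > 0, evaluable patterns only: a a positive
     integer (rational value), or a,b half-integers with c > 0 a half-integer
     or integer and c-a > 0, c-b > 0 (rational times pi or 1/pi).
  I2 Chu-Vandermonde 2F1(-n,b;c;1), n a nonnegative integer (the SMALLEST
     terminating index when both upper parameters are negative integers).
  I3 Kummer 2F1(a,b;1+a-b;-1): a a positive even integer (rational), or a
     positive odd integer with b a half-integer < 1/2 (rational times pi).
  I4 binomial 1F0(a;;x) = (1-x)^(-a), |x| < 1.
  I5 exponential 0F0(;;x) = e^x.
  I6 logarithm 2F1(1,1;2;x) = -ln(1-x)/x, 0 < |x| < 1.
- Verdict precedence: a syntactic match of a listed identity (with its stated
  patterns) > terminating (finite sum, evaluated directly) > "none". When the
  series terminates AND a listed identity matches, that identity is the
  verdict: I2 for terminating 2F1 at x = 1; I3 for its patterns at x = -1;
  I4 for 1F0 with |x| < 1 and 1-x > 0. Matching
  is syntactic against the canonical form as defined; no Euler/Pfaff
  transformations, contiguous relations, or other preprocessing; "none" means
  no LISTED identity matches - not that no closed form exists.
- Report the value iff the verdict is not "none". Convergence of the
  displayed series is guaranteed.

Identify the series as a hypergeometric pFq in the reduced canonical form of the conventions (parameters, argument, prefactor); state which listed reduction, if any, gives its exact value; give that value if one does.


With C = \frac{1}{5}: the canonical form is 2F1(\frac{1}{3}, \frac{5}{6}; 2; -\frac{1}{3}). Verdict: none. A 2F1 with upper {\frac{1}{3}, \frac{5}{6}} fits none of I1-I6 at x = -\frac{1}{3}; the sum runs forever.

Key step: t_0 being \frac{1}{5}, the two k-th powers (C = 1/5) combine into one argument.
Term ratio: r(k) = -\frac{1}{3} * (k+\frac{1}{3}) (k+\frac{5}{6}) / [(k+2) (k+1)] ; factor over Q: parameters, x = -\frac{1}{3}, and C = \frac{1}{5}.


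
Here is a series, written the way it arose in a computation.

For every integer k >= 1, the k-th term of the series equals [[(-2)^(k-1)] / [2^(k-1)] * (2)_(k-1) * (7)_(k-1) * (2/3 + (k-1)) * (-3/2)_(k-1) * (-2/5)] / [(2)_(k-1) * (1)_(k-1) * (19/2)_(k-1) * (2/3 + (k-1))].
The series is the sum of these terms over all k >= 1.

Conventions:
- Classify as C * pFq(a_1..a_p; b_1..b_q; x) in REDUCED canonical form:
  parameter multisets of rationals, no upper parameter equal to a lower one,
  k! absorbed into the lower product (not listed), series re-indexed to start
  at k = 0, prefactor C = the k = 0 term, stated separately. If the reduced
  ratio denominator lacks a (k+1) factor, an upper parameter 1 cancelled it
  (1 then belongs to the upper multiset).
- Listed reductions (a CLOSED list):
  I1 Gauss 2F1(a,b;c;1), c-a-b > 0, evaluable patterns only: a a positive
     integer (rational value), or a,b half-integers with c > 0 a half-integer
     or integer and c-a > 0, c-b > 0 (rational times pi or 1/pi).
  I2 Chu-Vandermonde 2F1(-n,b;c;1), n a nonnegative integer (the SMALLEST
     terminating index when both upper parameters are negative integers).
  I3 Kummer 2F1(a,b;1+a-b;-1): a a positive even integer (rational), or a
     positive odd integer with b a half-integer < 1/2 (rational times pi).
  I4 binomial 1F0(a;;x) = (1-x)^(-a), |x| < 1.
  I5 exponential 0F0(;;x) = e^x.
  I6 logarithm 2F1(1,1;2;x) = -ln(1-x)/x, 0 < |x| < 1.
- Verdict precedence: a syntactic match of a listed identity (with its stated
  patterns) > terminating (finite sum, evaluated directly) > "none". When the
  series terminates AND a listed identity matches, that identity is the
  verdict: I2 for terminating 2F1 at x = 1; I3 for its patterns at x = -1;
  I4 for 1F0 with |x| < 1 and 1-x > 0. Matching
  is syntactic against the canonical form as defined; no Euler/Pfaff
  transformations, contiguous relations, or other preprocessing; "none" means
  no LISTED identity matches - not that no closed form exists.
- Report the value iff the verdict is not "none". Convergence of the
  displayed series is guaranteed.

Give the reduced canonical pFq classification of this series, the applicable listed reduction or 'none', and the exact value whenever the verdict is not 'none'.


First insight: with t_0 = -2/5, striking the common factor k + 2/3 reduces the term (prefactor -2/5).
Ratio: r(k) = (-1) * (k-3/2) (k+7) / [(k+19/2) (k+1)] - poly over poly, x = (-1) from leading terms; C = -2/5 at k = 0.

Reduced: x = -1, 2F1, upper = {-3/2, 7}, lower = {19/2}, C = -2/5. Verdict: Kummer (I3) applies (x = -1; c = 19/2 equals 1+a-b for upper {-3/2, 7}: listed pattern). Exact value: (-153153/524288) * pi.
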